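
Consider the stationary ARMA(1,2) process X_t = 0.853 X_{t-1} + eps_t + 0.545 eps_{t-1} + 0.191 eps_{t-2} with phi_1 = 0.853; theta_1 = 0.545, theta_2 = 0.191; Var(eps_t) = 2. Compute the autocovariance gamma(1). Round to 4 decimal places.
\gamma(1) = 18.6521

Multiply the model equation by X_{t-k} and take expectations. With theta_0 = psi_0 = 1 and psi_j the MA(infinity) weights, this gives
  gamma(k) - sum_i phi_i gamma(k-i) = c_k,
  c_k = sigma^2 * sum_{j=k..q} theta_j psi_{j-k}   (c_k = 0 for k > q),
using gamma(-m) = gamma(m).
psi-weights needed (psi_j = theta_j + sum_i phi_i psi_{j-i}):
  psi_1 = theta_1 + phi_1 = 0.545 + (0.853) = 1.398
  psi_2 = theta_2 + phi_1 psi_1 = 0.191 + (0.853)(1.398) = 1.383494
Right-hand sides:
  c_0 = sigma^2 (1 + theta_1 psi_1 + theta_2 psi_2) = 2 * (1 + (0.545)(1.398) + (0.191)(1.383494)) = 2 * 2.026157 = 4.052315
  c_1 = sigma^2 (theta_1 + theta_2 psi_1) = 2 * (0.545 + (0.191)(1.398)) = 1.624036
  c_2 = sigma^2 theta_2 = 2 * (0.191) = 0.382
Equations for k = 0 and k = 1 (AR order 1):
  gamma(0) = phi_1 gamma(1) + c_0
  gamma(1) = phi_1 gamma(0) + c_1
Substituting the second into the first: gamma(0) (1 - phi_1^2) = c_0 + phi_1 c_1, so
  gamma(0) = (c_0 + phi_1 c_1) / (1 - phi_1^2) = (4.052315 + (0.853)(1.624036)) / (1 - (0.853)^2) = 5.437617 / 0.272391 = 19.962544.
  gamma(1) = phi_1 gamma(0) + c_1 = (0.853)(19.962544) + (1.624036) = 18.652086.
Therefore gamma(1) = 18.6521 (to 4 decimal places).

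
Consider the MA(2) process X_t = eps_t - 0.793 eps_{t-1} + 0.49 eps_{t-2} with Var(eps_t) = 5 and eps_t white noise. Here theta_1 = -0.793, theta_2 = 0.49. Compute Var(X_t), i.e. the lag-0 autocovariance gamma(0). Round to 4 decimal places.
\gamma(0) = 9.3447

For an MA(q) process X_t = eps_t + sum_i theta_i eps_{t-i} with
Var(eps_t) = sigma^2, the variance is
  gamma(0) = sigma^2 * (1 + sum_i theta_i^2).
  sum_i theta_i^2 = (-0.793)^2 + (0.49)^2 = 0.628849 + 0.2401 = 0.868949.
  gamma(0) = 5 * (1 + 0.868949) = 5 * 1.868949 = 9.344745, which rounds to 9.3447.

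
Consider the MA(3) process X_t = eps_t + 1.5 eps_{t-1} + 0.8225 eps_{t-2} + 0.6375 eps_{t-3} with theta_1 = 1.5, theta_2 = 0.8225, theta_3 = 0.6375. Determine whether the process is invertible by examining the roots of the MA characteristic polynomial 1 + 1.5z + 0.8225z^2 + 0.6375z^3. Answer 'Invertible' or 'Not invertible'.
\text{Not invertible}

The MA(q) characteristic polynomial is P(z) = 1 + 1.5z + 0.8225z^2 + 0.6375z^3.
Invertibility requires all roots to lie outside the unit circle, i.e. |z| > 1 for every root.
Degree 3: look for a simple real root z0 first, then factor out (1 - z/z0) and solve the remaining quadratic.
Testing z0 = -0.8: P(-0.8) = 1 + (1.5)(-0.8) + (0.8225)(-0.8)^2 + (0.6375)(-0.8)^3
  = 1 + (-1.2) + (0.5264) + (-0.3264) = 0.  So z_0 = -0.8 is a root, |z_0| = 0.8.
Divide out the factor (1 + 1.25 z) = (1 - z/z0) (since 1/z0 = -1.25):
  P(z) = (1 + 1.25 z)(1 + (0.25) z + (0.51) z^2)
  [check: z-coef 0.25 - (-1.25) = 1.5; z^2-coef 0.51 - (-1.25)(0.25) = 0.8225; z^3-coef -(-1.25)(0.51) = 0.6375.]
Remaining roots from the quadratic factor 1 + (0.25) z + (0.51) z^2:
  Set 1 + (0.25) z + (0.51) z^2 = 0, i.e. a z^2 + b z + c = 0 with a = 0.51, b = 0.25, c = 1.
  Discriminant D = b^2 - 4ac = (0.25)^2 - 4*(0.51)*1 = 0.0625 - (2.04) = -1.9775.
  D < 0, so the roots are the complex-conjugate pair z = (-b +/- i sqrt(-D)) / (2a) = -0.2451 +/- 1.3787i.
  For a conjugate pair |z|^2 = z * conj(z) = (product of roots) = c/a = 1/(0.51) = 1.960784, so |z| = sqrt(1.960784) = 1.4003 for both roots.
Moduli of all roots: 0.8000, 1.4003, 1.4003.
All moduli strictly greater than 1? No.
Verdict: Not invertible.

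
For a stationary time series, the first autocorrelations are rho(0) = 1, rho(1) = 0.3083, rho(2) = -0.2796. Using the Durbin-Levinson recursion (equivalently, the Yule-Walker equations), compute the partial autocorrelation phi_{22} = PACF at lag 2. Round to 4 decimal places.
\phi_{22} = -0.4140

The PACF at lag k is phi_{kk}, the last component of the solution
to the Yule-Walker system G_k phi = r_k where
  (G_k)_{ij} = rho(|i - j|), (r_k)_i = rho(i), i,j = 1..k.
Equivalently, Durbin-Levinson gives phi_{kk} iteratively:
  phi_{11} = rho(1)
  phi_{kk} = [rho(k) - sum_{j=1..k-1} phi_{k-1,j} rho(k-j)]
            / [1 - sum_{j=1..k-1} phi_{k-1,j} rho(j)],
  phi_{k,j} = phi_{k-1,j} - phi_{kk} phi_{k-1,k-j},  j = 1..k-1.
Step k = 1:
  phi_11 = rho(1) = 0.3083.
Step k = 2:
  phi_22 = [rho(2) - phi_11 rho(1)] / [1 - phi_11 rho(1)] = [-0.2796 - (0.3083)(0.3083)] / [1 - (0.3083)(0.3083)]
         = -0.37464889 / 0.90495111 = -0.414.
Therefore phi_{22} = -0.4140.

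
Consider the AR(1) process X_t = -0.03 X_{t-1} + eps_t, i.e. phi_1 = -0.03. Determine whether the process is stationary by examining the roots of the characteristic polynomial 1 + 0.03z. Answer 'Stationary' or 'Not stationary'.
\text{Stationary}

The AR(p) characteristic polynomial is P(z) = 1 + 0.03z.
Stationarity requires all roots to lie outside the unit circle, i.e. |z| > 1 for every root.
This is linear in z: 1 + (0.03) z = 0  =>  z = -1/(0.03) = -33.333333,  |z| = 33.333333.
Moduli of all roots: 33.3333.
All moduli strictly greater than 1? Yes.
Verdict: Stationary.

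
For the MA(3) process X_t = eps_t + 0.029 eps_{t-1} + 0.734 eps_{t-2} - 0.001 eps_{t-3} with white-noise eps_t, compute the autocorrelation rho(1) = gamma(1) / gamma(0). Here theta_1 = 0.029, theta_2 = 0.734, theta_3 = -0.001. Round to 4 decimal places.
\rho(1) = 0.0322

For an MA(q) process with theta_0 = 1, the autocovariance is
  gamma(k) = sigma^2 * sum_{i=0..q-k} theta_i * theta_{i+k},
and rho(k) = gamma(k) / gamma(0). Sigma^2 cancels.
  numerator   = (1)*(0.029) + (0.029)*(0.734) + (0.734)*(-0.001) = 0.049552.
  denominator = (1)^2 + (0.029)^2 + (0.734)^2 + (-0.001)^2 = 1.539598.
  rho(1) = 0.049552 / 1.539598 = 0.0322.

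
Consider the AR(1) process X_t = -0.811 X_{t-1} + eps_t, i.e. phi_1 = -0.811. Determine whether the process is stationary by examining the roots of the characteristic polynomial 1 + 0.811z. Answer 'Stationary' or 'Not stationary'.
\text{Stationary}

The AR(p) characteristic polynomial is P(z) = 1 + 0.811z.
Stationarity requires all roots to lie outside the unit circle, i.e. |z| > 1 for every root.
This is linear in z: 1 + (0.811) z = 0  =>  z = -1/(0.811) = -1.233046,  |z| = 1.233046.
Moduli of all roots: 1.2330.
All moduli strictly greater than 1? Yes.
Verdict: Stationary.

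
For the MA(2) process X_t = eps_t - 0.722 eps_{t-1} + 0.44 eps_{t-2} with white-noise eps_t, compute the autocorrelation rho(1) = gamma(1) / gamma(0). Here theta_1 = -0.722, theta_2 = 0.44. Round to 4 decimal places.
\rho(1) = -0.6063

For an MA(q) process with theta_0 = 1, the autocovariance is
  gamma(k) = sigma^2 * sum_{i=0..q-k} theta_i * theta_{i+k},
and rho(k) = gamma(k) / gamma(0). Sigma^2 cancels.
  numerator   = (1)*(-0.722) + (-0.722)*(0.44) = -1.03968.
  denominator = (1)^2 + (-0.722)^2 + (0.44)^2 = 1.714884.
  rho(1) = -1.03968 / 1.714884 = -0.6063.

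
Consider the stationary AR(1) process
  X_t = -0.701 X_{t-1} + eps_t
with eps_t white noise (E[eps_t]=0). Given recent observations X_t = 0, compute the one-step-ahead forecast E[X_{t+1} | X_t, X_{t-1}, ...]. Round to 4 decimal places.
E[X_{t+1} \mid \mathcal F_t] = 0.0000

For an AR(p) model X_t = c + sum_i phi_i X_{t-i} + eps_t, the
one-step-ahead conditional mean is
  E[X_{t+1} | X_t, ...] = c + sum_i phi_i X_{t+1-i}.
Substitute known values:
  E[X_{t+1} | ...] = (-0.701) * (0)
                   = 0.0000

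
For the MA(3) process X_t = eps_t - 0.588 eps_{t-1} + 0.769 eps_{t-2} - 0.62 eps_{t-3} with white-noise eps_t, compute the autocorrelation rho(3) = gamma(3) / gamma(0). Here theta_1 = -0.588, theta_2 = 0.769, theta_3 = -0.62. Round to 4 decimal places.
\rho(3) = -0.2671

For an MA(q) process with theta_0 = 1, the autocovariance is
  gamma(k) = sigma^2 * sum_{i=0..q-k} theta_i * theta_{i+k},
and rho(k) = gamma(k) / gamma(0). Sigma^2 cancels.
  numerator   = (1)*(-0.62) = -0.62.
  denominator = (1)^2 + (-0.588)^2 + (0.769)^2 + (-0.62)^2 = 2.321505.
  rho(3) = -0.62 / 2.321505 = -0.2671.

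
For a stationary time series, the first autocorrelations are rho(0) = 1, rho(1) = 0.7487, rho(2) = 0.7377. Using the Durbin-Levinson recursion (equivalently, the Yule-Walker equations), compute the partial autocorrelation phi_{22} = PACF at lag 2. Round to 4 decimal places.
\phi_{22} = 0.4031

The PACF at lag k is phi_{kk}, the last component of the solution
to the Yule-Walker system G_k phi = r_k where
  (G_k)_{ij} = rho(|i - j|), (r_k)_i = rho(i), i,j = 1..k.
Equivalently, Durbin-Levinson gives phi_{kk} iteratively:
  phi_{11} = rho(1)
  phi_{kk} = [rho(k) - sum_{j=1..k-1} phi_{k-1,j} rho(k-j)]
            / [1 - sum_{j=1..k-1} phi_{k-1,j} rho(j)],
  phi_{k,j} = phi_{k-1,j} - phi_{kk} phi_{k-1,k-j},  j = 1..k-1.
Step k = 1:
  phi_11 = rho(1) = 0.7487.
Step k = 2:
  phi_22 = [rho(2) - phi_11 rho(1)] / [1 - phi_11 rho(1)] = [0.7377 - (0.7487)(0.7487)] / [1 - (0.7487)(0.7487)]
         = 0.17714831 / 0.43944831 = 0.4031.
Therefore phi_{22} = 0.4031.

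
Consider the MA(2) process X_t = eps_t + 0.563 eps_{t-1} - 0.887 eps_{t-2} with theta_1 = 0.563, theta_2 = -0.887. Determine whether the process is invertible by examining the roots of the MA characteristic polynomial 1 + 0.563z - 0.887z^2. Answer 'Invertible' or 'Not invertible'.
\text{Not invertible}

The MA(q) characteristic polynomial is P(z) = 1 + 0.563z - 0.887z^2.
Invertibility requires all roots to lie outside the unit circle, i.e. |z| > 1 for every root.
Set 1 + (0.563) z + (-0.887) z^2 = 0, i.e. a z^2 + b z + c = 0 with a = -0.887, b = 0.563, c = 1.
Discriminant D = b^2 - 4ac = (0.563)^2 - 4*(-0.887)*1 = 0.316969 - (-3.548) = 3.864969.
D >= 0, so the roots are real: z = (-b +/- sqrt(D)) / (2a) = (-0.563 +/- 1.965952) / (-1.774).
  z_1 = (-0.563 + 1.965952) / (-1.774) = -0.7908,   |z_1| = 0.7908.
  z_2 = (-0.563 - 1.965952) / (-1.774) = 1.4256,   |z_2| = 1.4256.
Moduli of all roots: 0.7908, 1.4256.
All moduli strictly greater than 1? No.
Verdict: Not invertible.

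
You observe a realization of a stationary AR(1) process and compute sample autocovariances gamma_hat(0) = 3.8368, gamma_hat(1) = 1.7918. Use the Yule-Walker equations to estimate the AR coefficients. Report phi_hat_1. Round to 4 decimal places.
\hat\phi_{1} = 0.4670

The Yule-Walker equations for an AR(p) process read, in matrix form,
  Gamma_p phi = r_p,   with   (Gamma_p)_{ij} = gamma(|i - j|),
                       (r_p)_i = gamma(i),   i,j = 1..p.
Substitute the sample gammas (Toeplitz matrix and right-hand side of size 1):
  Gamma_p = [[3.8368]]
  r_p     = [1.7918]
With p = 1 this is the single equation gamma(0) phi_1 = gamma(1):
  phi_hat_1 = gamma(1) / gamma(0) = 1.7918 / 3.8368 = 0.4670.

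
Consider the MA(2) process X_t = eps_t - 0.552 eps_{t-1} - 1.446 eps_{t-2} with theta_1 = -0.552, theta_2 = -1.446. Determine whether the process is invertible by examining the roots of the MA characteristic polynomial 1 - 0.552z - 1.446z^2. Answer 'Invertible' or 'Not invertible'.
\text{Not invertible}

The MA(q) characteristic polynomial is P(z) = 1 - 0.552z - 1.446z^2.
Invertibility requires all roots to lie outside the unit circle, i.e. |z| > 1 for every root.
Set 1 + (-0.552) z + (-1.446) z^2 = 0, i.e. a z^2 + b z + c = 0 with a = -1.446, b = -0.552, c = 1.
Discriminant D = b^2 - 4ac = (-0.552)^2 - 4*(-1.446)*1 = 0.304704 - (-5.784) = 6.088704.
D >= 0, so the roots are real: z = (-b +/- sqrt(D)) / (2a) = (0.552 +/- 2.46753) / (-2.892).
  z_1 = (0.552 + 2.46753) / (-2.892) = -1.0441,   |z_1| = 1.0441.
  z_2 = (0.552 - 2.46753) / (-2.892) = 0.6624,   |z_2| = 0.6624.
Moduli of all roots: 1.0441, 0.6624.
All moduli strictly greater than 1? No.
Verdict: Not invertible.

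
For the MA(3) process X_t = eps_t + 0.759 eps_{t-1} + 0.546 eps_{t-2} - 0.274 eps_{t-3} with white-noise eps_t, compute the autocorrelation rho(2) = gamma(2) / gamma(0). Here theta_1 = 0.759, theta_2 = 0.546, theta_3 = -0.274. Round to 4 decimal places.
\rho(2) = 0.1734

For an MA(q) process with theta_0 = 1, the autocovariance is
  gamma(k) = sigma^2 * sum_{i=0..q-k} theta_i * theta_{i+k},
and rho(k) = gamma(k) / gamma(0). Sigma^2 cancels.
  numerator   = (1)*(0.546) + (0.759)*(-0.274) = 0.338034.
  denominator = (1)^2 + (0.759)^2 + (0.546)^2 + (-0.274)^2 = 1.949273.
  rho(2) = 0.338034 / 1.949273 = 0.1734.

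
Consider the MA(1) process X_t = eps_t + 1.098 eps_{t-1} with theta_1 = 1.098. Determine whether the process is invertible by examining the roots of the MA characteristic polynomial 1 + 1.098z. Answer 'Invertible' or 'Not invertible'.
\text{Not invertible}

The MA(q) characteristic polynomial is P(z) = 1 + 1.098z.
Invertibility requires all roots to lie outside the unit circle, i.e. |z| > 1 for every root.
This is linear in z: 1 + (1.098) z = 0  =>  z = -1/(1.098) = -0.910747,  |z| = 0.910747.
Moduli of all roots: 0.9107.
All moduli strictly greater than 1? No.
Verdict: Not invertible.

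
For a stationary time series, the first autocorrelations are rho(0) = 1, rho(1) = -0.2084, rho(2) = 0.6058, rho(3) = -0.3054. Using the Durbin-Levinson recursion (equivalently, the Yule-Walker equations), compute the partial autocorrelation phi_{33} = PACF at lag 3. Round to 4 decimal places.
\phi_{33} = -0.2090

The PACF at lag k is phi_{kk}, the last component of the solution
to the Yule-Walker system G_k phi = r_k where
  (G_k)_{ij} = rho(|i - j|), (r_k)_i = rho(i), i,j = 1..k.
Equivalently, Durbin-Levinson gives phi_{kk} iteratively:
  phi_{11} = rho(1)
  phi_{kk} = [rho(k) - sum_{j=1..k-1} phi_{k-1,j} rho(k-j)]
            / [1 - sum_{j=1..k-1} phi_{k-1,j} rho(j)],
  phi_{k,j} = phi_{k-1,j} - phi_{kk} phi_{k-1,k-j},  j = 1..k-1.
Step k = 1:
  phi_11 = rho(1) = -0.2084.
Step k = 2:
  phi_22 = [rho(2) - phi_11 rho(1)] / [1 - phi_11 rho(1)] = [0.6058 - (-0.2084)(-0.2084)] / [1 - (-0.2084)(-0.2084)]
         = 0.56236944 / 0.95656944 = 0.587902.
  Update: phi_21 = phi_11 - phi_22 phi_11 = -0.2084 - (0.587902)(-0.2084) = -0.085881.
Step k = 3:
  phi_33 = [rho(3) - phi_21 rho(2) - phi_22 rho(1)] / [1 - phi_21 rho(1) - phi_22 rho(2)]
    numerator   = -0.3054 - (-0.085881)(0.6058) - (0.587902)(-0.2084) = -0.13085435
    denominator = 1 - (-0.085881)(-0.2084) - (0.587902)(0.6058) = 0.62595111
  phi_33 = -0.13085435 / 0.62595111 = -0.209.
Therefore phi_{33} = -0.2090.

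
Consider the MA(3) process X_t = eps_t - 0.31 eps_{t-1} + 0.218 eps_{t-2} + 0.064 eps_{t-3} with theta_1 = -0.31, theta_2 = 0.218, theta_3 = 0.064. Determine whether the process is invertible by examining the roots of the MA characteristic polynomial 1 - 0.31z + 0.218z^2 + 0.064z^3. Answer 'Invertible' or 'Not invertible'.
\text{Invertible}

The MA(q) characteristic polynomial is P(z) = 1 - 0.31z + 0.218z^2 + 0.064z^3.
Invertibility requires all roots to lie outside the unit circle, i.e. |z| > 1 for every root.
Degree 3: look for a simple real root z0 first, then factor out (1 - z/z0) and solve the remaining quadratic.
Testing z0 = -5: P(-5) = 1 + (-0.31)(-5) + (0.218)(-5)^2 + (0.064)(-5)^3
  = 1 + (1.55) + (5.45) + (-8) = 0.  So z_0 = -5 is a root, |z_0| = 5.
Divide out the factor (1 + 0.2 z) = (1 - z/z0) (since 1/z0 = -0.2):
  P(z) = (1 + 0.2 z)(1 + (-0.51) z + (0.32) z^2)
  [check: z-coef -0.51 - (-0.2) = -0.31; z^2-coef 0.32 - (-0.2)(-0.51) = 0.218; z^3-coef -(-0.2)(0.32) = 0.064.]
Remaining roots from the quadratic factor 1 + (-0.51) z + (0.32) z^2:
  Set 1 + (-0.51) z + (0.32) z^2 = 0, i.e. a z^2 + b z + c = 0 with a = 0.32, b = -0.51, c = 1.
  Discriminant D = b^2 - 4ac = (-0.51)^2 - 4*(0.32)*1 = 0.2601 - (1.28) = -1.0199.
  D < 0, so the roots are the complex-conjugate pair z = (-b +/- i sqrt(-D)) / (2a) = 0.7969 +/- 1.578i.
  For a conjugate pair |z|^2 = z * conj(z) = (product of roots) = c/a = 1/(0.32) = 3.125, so |z| = sqrt(3.125) = 1.7678 for both roots.
Moduli of all roots: 5.0000, 1.7678, 1.7678.
All moduli strictly greater than 1? Yes.
Verdict: Invertible.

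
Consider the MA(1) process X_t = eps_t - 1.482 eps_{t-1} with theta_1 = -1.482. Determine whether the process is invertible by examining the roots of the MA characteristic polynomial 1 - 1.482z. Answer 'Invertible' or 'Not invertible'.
\text{Not invertible}

The MA(q) characteristic polynomial is P(z) = 1 - 1.482z.
Invertibility requires all roots to lie outside the unit circle, i.e. |z| > 1 for every root.
This is linear in z: 1 + (-1.482) z = 0  =>  z = -1/(-1.482) = 0.674764,  |z| = 0.674764.
Moduli of all roots: 0.6748.
All moduli strictly greater than 1? No.
Verdict: Not invertible.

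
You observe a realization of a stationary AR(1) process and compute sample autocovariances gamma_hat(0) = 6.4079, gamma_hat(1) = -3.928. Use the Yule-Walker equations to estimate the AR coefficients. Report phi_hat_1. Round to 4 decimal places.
\hat\phi_{1} = -0.6130

The Yule-Walker equations for an AR(p) process read, in matrix form,
  Gamma_p phi = r_p,   with   (Gamma_p)_{ij} = gamma(|i - j|),
                       (r_p)_i = gamma(i),   i,j = 1..p.
Substitute the sample gammas (Toeplitz matrix and right-hand side of size 1):
  Gamma_p = [[6.4079]]
  r_p     = [-3.928]
With p = 1 this is the single equation gamma(0) phi_1 = gamma(1):
  phi_hat_1 = gamma(1) / gamma(0) = -3.928 / 6.4079 = -0.6130.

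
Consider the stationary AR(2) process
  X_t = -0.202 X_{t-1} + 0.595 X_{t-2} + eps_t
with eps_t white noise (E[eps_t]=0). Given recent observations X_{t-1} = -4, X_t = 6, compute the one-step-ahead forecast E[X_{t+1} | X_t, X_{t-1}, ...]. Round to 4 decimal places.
E[X_{t+1} \mid \mathcal F_t] = -3.5920

For an AR(p) model X_t = c + sum_i phi_i X_{t-i} + eps_t, the
one-step-ahead conditional mean is
  E[X_{t+1} | X_t, ...] = c + sum_i phi_i X_{t+1-i}.
Substitute known values:
  E[X_{t+1} | ...] = (-0.202) * (6) + (0.595) * (-4)
                   = -3.5920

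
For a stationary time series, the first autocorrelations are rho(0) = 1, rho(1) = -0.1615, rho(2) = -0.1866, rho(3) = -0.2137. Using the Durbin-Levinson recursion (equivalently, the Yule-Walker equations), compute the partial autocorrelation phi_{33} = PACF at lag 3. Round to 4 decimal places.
\phi_{33} = -0.3080

The PACF at lag k is phi_{kk}, the last component of the solution
to the Yule-Walker system G_k phi = r_k where
  (G_k)_{ij} = rho(|i - j|), (r_k)_i = rho(i), i,j = 1..k.
Equivalently, Durbin-Levinson gives phi_{kk} iteratively:
  phi_{11} = rho(1)
  phi_{kk} = [rho(k) - sum_{j=1..k-1} phi_{k-1,j} rho(k-j)]
            / [1 - sum_{j=1..k-1} phi_{k-1,j} rho(j)],
  phi_{k,j} = phi_{k-1,j} - phi_{kk} phi_{k-1,k-j},  j = 1..k-1.
Step k = 1:
  phi_11 = rho(1) = -0.1615.
Step k = 2:
  phi_22 = [rho(2) - phi_11 rho(1)] / [1 - phi_11 rho(1)] = [-0.1866 - (-0.1615)(-0.1615)] / [1 - (-0.1615)(-0.1615)]
         = -0.21268225 / 0.97391775 = -0.218378.
  Update: phi_21 = phi_11 - phi_22 phi_11 = -0.1615 - (-0.218378)(-0.1615) = -0.196768.
Step k = 3:
  phi_33 = [rho(3) - phi_21 rho(2) - phi_22 rho(1)] / [1 - phi_21 rho(1) - phi_22 rho(2)]
    numerator   = -0.2137 - (-0.196768)(-0.1866) - (-0.218378)(-0.1615) = -0.28568497
    denominator = 1 - (-0.196768)(-0.1615) - (-0.218378)(-0.1866) = 0.92747262
  phi_33 = -0.28568497 / 0.92747262 = -0.308.
Therefore phi_{33} = -0.3080.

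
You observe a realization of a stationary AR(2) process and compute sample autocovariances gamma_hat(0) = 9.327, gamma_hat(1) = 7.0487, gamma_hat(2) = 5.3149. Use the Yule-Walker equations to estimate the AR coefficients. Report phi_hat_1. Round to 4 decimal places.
\hat\phi_{1} = 0.7580

The Yule-Walker equations for an AR(p) process read, in matrix form,
  Gamma_p phi = r_p,   with   (Gamma_p)_{ij} = gamma(|i - j|),
                       (r_p)_i = gamma(i),   i,j = 1..p.
Substitute the sample gammas (Toeplitz matrix and right-hand side of size 2):
  Gamma_p = [[9.327, 7.0487], [7.0487, 9.327]]
  r_p     = [7.0487, 5.3149]
Written out:
  9.327 phi_1 + 7.0487 phi_2 = 7.0487
  7.0487 phi_1 + 9.327 phi_2 = 5.3149
Solve by Cramer's rule:
  det = gamma(0)^2 - gamma(1)^2 = (9.327)^2 - (7.0487)^2 = 86.992929 - 49.68417169 = 37.30875731
  phi_hat_1 = [gamma(1) gamma(0) - gamma(1) gamma(2)] / det = [(7.0487)(9.327) - (7.0487)(5.3149)] / 37.30875731 = 28.28008927 / 37.30875731 = 0.758
  phi_hat_2 = [gamma(0) gamma(2) - gamma(1)^2] / det = [(9.327)(5.3149) - (7.0487)^2] / 37.30875731 = -0.11209939 / 37.30875731 = -0.003
So phi_hat = [0.7580, -0.0030].
Therefore phi_hat_1 = 0.7580.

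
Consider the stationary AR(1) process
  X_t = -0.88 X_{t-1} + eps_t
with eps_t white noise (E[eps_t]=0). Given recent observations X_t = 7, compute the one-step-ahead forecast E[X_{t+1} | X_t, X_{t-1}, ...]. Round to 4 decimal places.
E[X_{t+1} \mid \mathcal F_t] = -6.1600

For an AR(p) model X_t = c + sum_i phi_i X_{t-i} + eps_t, the
one-step-ahead conditional mean is
  E[X_{t+1} | X_t, ...] = c + sum_i phi_i X_{t+1-i}.
Substitute known values:
  E[X_{t+1} | ...] = (-0.88) * (7)
                   = -6.1600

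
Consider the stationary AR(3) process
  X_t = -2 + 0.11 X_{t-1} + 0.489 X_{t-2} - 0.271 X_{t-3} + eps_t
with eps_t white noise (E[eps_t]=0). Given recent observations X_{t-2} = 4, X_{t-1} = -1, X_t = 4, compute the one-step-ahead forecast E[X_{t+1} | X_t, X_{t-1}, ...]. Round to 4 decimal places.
E[X_{t+1} \mid \mathcal F_t] = -3.1330

For an AR(p) model X_t = c + sum_i phi_i X_{t-i} + eps_t, the
one-step-ahead conditional mean is
  E[X_{t+1} | X_t, ...] = c + sum_i phi_i X_{t+1-i}.
Substitute known values:
  E[X_{t+1} | ...] = -2 + (0.11) * (4) + (0.489) * (-1) + (-0.271) * (4)
                   = -3.1330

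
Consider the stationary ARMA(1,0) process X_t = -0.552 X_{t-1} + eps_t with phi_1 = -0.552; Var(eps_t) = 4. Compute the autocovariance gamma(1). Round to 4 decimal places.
\gamma(1) = -3.1756

Multiply the model equation by X_{t-k} and take expectations. With theta_0 = psi_0 = 1 and psi_j the MA(infinity) weights, this gives
  gamma(k) - sum_i phi_i gamma(k-i) = c_k,
  c_k = sigma^2 * sum_{j=k..q} theta_j psi_{j-k}   (c_k = 0 for k > q),
using gamma(-m) = gamma(m).
Pure AR (q = 0): c_0 = sigma^2 = 4, c_k = 0 for k >= 1.
Equations for k = 0 and k = 1 (AR order 1):
  gamma(0) = phi_1 gamma(1) + c_0
  gamma(1) = phi_1 gamma(0) + c_1
Substituting the second into the first: gamma(0) (1 - phi_1^2) = c_0 + phi_1 c_1, so
  gamma(0) = c_0 / (1 - phi_1^2) = 4 / (1 - (-0.552)^2) = 4 / 0.695296 = 5.752946.
  gamma(1) = phi_1 gamma(0) = (-0.552)(5.752946) = -3.175626.
Therefore gamma(1) = -3.1756 (to 4 decimal places).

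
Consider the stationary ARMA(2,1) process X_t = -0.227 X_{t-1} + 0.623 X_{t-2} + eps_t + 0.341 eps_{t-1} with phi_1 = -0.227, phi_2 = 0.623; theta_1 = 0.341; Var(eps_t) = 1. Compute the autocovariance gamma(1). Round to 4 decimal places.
\gamma(1) = -0.1848

Multiply the model equation by X_{t-k} and take expectations. With theta_0 = psi_0 = 1 and psi_j the MA(infinity) weights, this gives
  gamma(k) - sum_i phi_i gamma(k-i) = c_k,
  c_k = sigma^2 * sum_{j=k..q} theta_j psi_{j-k}   (c_k = 0 for k > q),
using gamma(-m) = gamma(m).
psi-weights needed (psi_j = theta_j + sum_i phi_i psi_{j-i}):
  psi_1 = theta_1 + phi_1 = 0.341 + (-0.227) = 0.114
Right-hand sides:
  c_0 = sigma^2 (1 + theta_1 psi_1) = 1 * (1 + (0.341)(0.114)) = 1 * 1.038874 = 1.038874
  c_1 = sigma^2 theta_1 = 1 * (0.341) = 0.341
  c_2 = 0
Equations for k = 0, 1, 2 (AR order 2, c_2 = 0):
  (E0) gamma(0) = phi_1 gamma(1) + phi_2 gamma(2) + c_0
  (E1) gamma(1) = phi_1 gamma(0) + phi_2 gamma(1) + c_1
  (E2) gamma(2) = phi_1 gamma(1) + phi_2 gamma(0)
From (E1): gamma(1) = A gamma(0) + B with
  A = phi_1 / (1 - phi_2) = -0.227 / 0.377 = -0.602122,   B = c_1 / (1 - phi_2) = 0.341 / 0.377 = 0.904509.
Insert (E2) into (E0): gamma(0) (1 - phi_2^2) = phi_1 (1 + phi_2) gamma(1) + c_0.
  phi_1 (1 + phi_2) = (-0.227)(1.623) = -0.368421,   1 - phi_2^2 = 0.611871.
Replace gamma(1) by A gamma(0) + B and collect gamma(0):
  gamma(0) [0.611871 - (-0.368421)(-0.602122)] = (-0.368421)(0.904509) + 1.038874
  gamma(0) * 0.390037 = 0.705634
  gamma(0) = 0.705634 / 0.390037 = 1.809148.
  gamma(1) = A gamma(0) + B = (-0.602122)(1.809148) + (0.904509) = -0.184818.
Therefore gamma(1) = -0.1848 (to 4 decimal places).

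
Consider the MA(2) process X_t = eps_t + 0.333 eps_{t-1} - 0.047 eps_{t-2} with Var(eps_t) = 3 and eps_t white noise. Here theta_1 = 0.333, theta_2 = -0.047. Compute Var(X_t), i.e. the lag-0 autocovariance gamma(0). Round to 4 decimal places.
\gamma(0) = 3.3393

For an MA(q) process X_t = eps_t + sum_i theta_i eps_{t-i} with
Var(eps_t) = sigma^2, the variance is
  gamma(0) = sigma^2 * (1 + sum_i theta_i^2).
  sum_i theta_i^2 = (0.333)^2 + (-0.047)^2 = 0.110889 + 0.002209 = 0.113098.
  gamma(0) = 3 * (1 + 0.113098) = 3 * 1.113098 = 3.339294, which rounds to 3.3393.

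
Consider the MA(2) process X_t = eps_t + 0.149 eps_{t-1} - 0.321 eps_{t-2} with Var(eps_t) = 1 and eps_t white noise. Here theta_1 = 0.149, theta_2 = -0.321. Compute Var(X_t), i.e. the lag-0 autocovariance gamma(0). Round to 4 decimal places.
\gamma(0) = 1.1252

For an MA(q) process X_t = eps_t + sum_i theta_i eps_{t-i} with
Var(eps_t) = sigma^2, the variance is
  gamma(0) = sigma^2 * (1 + sum_i theta_i^2).
  sum_i theta_i^2 = (0.149)^2 + (-0.321)^2 = 0.022201 + 0.103041 = 0.125242.
  gamma(0) = 1 * (1 + 0.125242) = 1 * 1.125242 = 1.125242, which rounds to 1.1252.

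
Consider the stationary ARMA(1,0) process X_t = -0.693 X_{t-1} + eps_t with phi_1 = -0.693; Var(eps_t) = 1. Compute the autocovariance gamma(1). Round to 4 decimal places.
\gamma(1) = -1.3333

Multiply the model equation by X_{t-k} and take expectations. With theta_0 = psi_0 = 1 and psi_j the MA(infinity) weights, this gives
  gamma(k) - sum_i phi_i gamma(k-i) = c_k,
  c_k = sigma^2 * sum_{j=k..q} theta_j psi_{j-k}   (c_k = 0 for k > q),
using gamma(-m) = gamma(m).
Pure AR (q = 0): c_0 = sigma^2 = 1, c_k = 0 for k >= 1.
Equations for k = 0 and k = 1 (AR order 1):
  gamma(0) = phi_1 gamma(1) + c_0
  gamma(1) = phi_1 gamma(0) + c_1
Substituting the second into the first: gamma(0) (1 - phi_1^2) = c_0 + phi_1 c_1, so
  gamma(0) = c_0 / (1 - phi_1^2) = 1 / (1 - (-0.693)^2) = 1 / 0.519751 = 1.923998.
  gamma(1) = phi_1 gamma(0) = (-0.693)(1.923998) = -1.333331.
Therefore gamma(1) = -1.3333 (to 4 decimal places).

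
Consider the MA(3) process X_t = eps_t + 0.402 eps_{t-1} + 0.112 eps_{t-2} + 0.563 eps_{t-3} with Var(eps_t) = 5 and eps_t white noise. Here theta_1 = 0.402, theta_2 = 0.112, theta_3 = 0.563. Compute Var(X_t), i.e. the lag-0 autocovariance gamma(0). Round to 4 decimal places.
\gamma(0) = 7.4556

For an MA(q) process X_t = eps_t + sum_i theta_i eps_{t-i} with
Var(eps_t) = sigma^2, the variance is
  gamma(0) = sigma^2 * (1 + sum_i theta_i^2).
  sum_i theta_i^2 = (0.402)^2 + (0.112)^2 + (0.563)^2 = 0.161604 + 0.012544 + 0.316969 = 0.491117.
  gamma(0) = 5 * (1 + 0.491117) = 5 * 1.491117 = 7.455585, which rounds to 7.4556.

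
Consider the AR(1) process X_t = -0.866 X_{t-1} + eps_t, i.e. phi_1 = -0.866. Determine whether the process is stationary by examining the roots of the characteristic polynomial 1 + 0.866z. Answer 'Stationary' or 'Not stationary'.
\text{Stationary}

The AR(p) characteristic polynomial is P(z) = 1 + 0.866z.
Stationarity requires all roots to lie outside the unit circle, i.e. |z| > 1 for every root.
This is linear in z: 1 + (0.866) z = 0  =>  z = -1/(0.866) = -1.154734,  |z| = 1.154734.
Moduli of all roots: 1.1547.
All moduli strictly greater than 1? Yes.
Verdict: Stationary.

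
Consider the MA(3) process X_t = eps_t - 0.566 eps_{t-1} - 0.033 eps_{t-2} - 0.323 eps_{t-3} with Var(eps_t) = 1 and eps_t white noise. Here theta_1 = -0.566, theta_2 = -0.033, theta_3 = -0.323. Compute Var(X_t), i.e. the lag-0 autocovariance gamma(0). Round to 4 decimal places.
\gamma(0) = 1.4258

For an MA(q) process X_t = eps_t + sum_i theta_i eps_{t-i} with
Var(eps_t) = sigma^2, the variance is
  gamma(0) = sigma^2 * (1 + sum_i theta_i^2).
  sum_i theta_i^2 = (-0.566)^2 + (-0.033)^2 + (-0.323)^2 = 0.320356 + 0.001089 + 0.104329 = 0.425774.
  gamma(0) = 1 * (1 + 0.425774) = 1 * 1.425774 = 1.425774, which rounds to 1.4258.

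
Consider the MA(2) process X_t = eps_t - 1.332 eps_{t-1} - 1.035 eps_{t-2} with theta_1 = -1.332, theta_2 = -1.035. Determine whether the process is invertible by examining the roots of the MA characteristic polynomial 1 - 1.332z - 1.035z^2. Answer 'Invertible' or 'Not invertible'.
\text{Not invertible}

The MA(q) characteristic polynomial is P(z) = 1 - 1.332z - 1.035z^2.
Invertibility requires all roots to lie outside the unit circle, i.e. |z| > 1 for every root.
Set 1 + (-1.332) z + (-1.035) z^2 = 0, i.e. a z^2 + b z + c = 0 with a = -1.035, b = -1.332, c = 1.
Discriminant D = b^2 - 4ac = (-1.332)^2 - 4*(-1.035)*1 = 1.774224 - (-4.14) = 5.914224.
D >= 0, so the roots are real: z = (-b +/- sqrt(D)) / (2a) = (1.332 +/- 2.431918) / (-2.07).
  z_1 = (1.332 + 2.431918) / (-2.07) = -1.8183,   |z_1| = 1.8183.
  z_2 = (1.332 - 2.431918) / (-2.07) = 0.5314,   |z_2| = 0.5314.
Moduli of all roots: 1.8183, 0.5314.
All moduli strictly greater than 1? No.
Verdict: Not invertible.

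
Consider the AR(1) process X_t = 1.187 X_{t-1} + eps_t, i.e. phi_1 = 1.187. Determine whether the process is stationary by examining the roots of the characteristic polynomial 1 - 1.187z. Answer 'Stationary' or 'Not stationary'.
\text{Not stationary}

The AR(p) characteristic polynomial is P(z) = 1 - 1.187z.
Stationarity requires all roots to lie outside the unit circle, i.e. |z| > 1 for every root.
This is linear in z: 1 + (-1.187) z = 0  =>  z = -1/(-1.187) = 0.84246,  |z| = 0.84246.
Moduli of all roots: 0.8425.
All moduli strictly greater than 1? No.
Verdict: Not stationary.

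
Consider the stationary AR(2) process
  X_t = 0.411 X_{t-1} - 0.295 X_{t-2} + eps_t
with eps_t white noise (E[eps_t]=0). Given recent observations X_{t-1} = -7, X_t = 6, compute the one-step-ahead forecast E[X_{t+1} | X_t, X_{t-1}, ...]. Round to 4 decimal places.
E[X_{t+1} \mid \mathcal F_t] = 4.5310

For an AR(p) model X_t = c + sum_i phi_i X_{t-i} + eps_t, the
one-step-ahead conditional mean is
  E[X_{t+1} | X_t, ...] = c + sum_i phi_i X_{t+1-i}.
Substitute known values:
  E[X_{t+1} | ...] = (0.411) * (6) + (-0.295) * (-7)
                   = 4.5310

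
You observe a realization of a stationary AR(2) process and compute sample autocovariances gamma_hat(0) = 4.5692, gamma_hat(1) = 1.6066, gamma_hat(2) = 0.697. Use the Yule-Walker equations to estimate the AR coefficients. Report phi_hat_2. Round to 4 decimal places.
\hat\phi_{2} = 0.0330

The Yule-Walker equations for an AR(p) process read, in matrix form,
  Gamma_p phi = r_p,   with   (Gamma_p)_{ij} = gamma(|i - j|),
                       (r_p)_i = gamma(i),   i,j = 1..p.
Substitute the sample gammas (Toeplitz matrix and right-hand side of size 2):
  Gamma_p = [[4.5692, 1.6066], [1.6066, 4.5692]]
  r_p     = [1.6066, 0.697]
Written out:
  4.5692 phi_1 + 1.6066 phi_2 = 1.6066
  1.6066 phi_1 + 4.5692 phi_2 = 0.697
Solve by Cramer's rule:
  det = gamma(0)^2 - gamma(1)^2 = (4.5692)^2 - (1.6066)^2 = 20.87758864 - 2.58116356 = 18.29642508
  phi_hat_1 = [gamma(1) gamma(0) - gamma(1) gamma(2)] / det = [(1.6066)(4.5692) - (1.6066)(0.697)] / 18.29642508 = 6.22107652 / 18.29642508 = 0.34
  phi_hat_2 = [gamma(0) gamma(2) - gamma(1)^2] / det = [(4.5692)(0.697) - (1.6066)^2] / 18.29642508 = 0.60356884 / 18.29642508 = 0.033
So phi_hat = [0.3400, 0.0330].
Therefore phi_hat_2 = 0.0330.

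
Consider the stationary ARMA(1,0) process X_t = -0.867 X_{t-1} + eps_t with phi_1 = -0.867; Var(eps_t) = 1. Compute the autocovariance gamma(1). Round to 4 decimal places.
\gamma(1) = -3.4916

Multiply the model equation by X_{t-k} and take expectations. With theta_0 = psi_0 = 1 and psi_j the MA(infinity) weights, this gives
  gamma(k) - sum_i phi_i gamma(k-i) = c_k,
  c_k = sigma^2 * sum_{j=k..q} theta_j psi_{j-k}   (c_k = 0 for k > q),
using gamma(-m) = gamma(m).
Pure AR (q = 0): c_0 = sigma^2 = 1, c_k = 0 for k >= 1.
Equations for k = 0 and k = 1 (AR order 1):
  gamma(0) = phi_1 gamma(1) + c_0
  gamma(1) = phi_1 gamma(0) + c_1
Substituting the second into the first: gamma(0) (1 - phi_1^2) = c_0 + phi_1 c_1, so
  gamma(0) = c_0 / (1 - phi_1^2) = 1 / (1 - (-0.867)^2) = 1 / 0.248311 = 4.027208.
  gamma(1) = phi_1 gamma(0) = (-0.867)(4.027208) = -3.491589.
Therefore gamma(1) = -3.4916 (to 4 decimal places).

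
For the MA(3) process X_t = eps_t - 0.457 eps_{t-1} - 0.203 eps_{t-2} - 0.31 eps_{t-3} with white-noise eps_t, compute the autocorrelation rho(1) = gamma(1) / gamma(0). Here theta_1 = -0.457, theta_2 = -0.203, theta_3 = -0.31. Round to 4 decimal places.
\rho(1) = -0.2238

For an MA(q) process with theta_0 = 1, the autocovariance is
  gamma(k) = sigma^2 * sum_{i=0..q-k} theta_i * theta_{i+k},
and rho(k) = gamma(k) / gamma(0). Sigma^2 cancels.
  numerator   = (1)*(-0.457) + (-0.457)*(-0.203) + (-0.203)*(-0.31) = -0.301299.
  denominator = (1)^2 + (-0.457)^2 + (-0.203)^2 + (-0.31)^2 = 1.346158.
  rho(1) = -0.301299 / 1.346158 = -0.2238.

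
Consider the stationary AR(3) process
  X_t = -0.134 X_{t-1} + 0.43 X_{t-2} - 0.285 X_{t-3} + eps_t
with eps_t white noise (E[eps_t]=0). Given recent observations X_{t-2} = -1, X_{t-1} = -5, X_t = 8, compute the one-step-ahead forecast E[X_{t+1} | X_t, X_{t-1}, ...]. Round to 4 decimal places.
E[X_{t+1} \mid \mathcal F_t] = -2.9370

For an AR(p) model X_t = c + sum_i phi_i X_{t-i} + eps_t, the
one-step-ahead conditional mean is
  E[X_{t+1} | X_t, ...] = c + sum_i phi_i X_{t+1-i}.
Substitute known values:
  E[X_{t+1} | ...] = (-0.134) * (8) + (0.43) * (-5) + (-0.285) * (-1)
                   = -2.9370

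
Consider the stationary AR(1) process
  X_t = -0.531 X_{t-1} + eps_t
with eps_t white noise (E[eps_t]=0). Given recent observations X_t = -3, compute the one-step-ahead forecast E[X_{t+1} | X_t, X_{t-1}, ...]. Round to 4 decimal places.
E[X_{t+1} \mid \mathcal F_t] = 1.5930

For an AR(p) model X_t = c + sum_i phi_i X_{t-i} + eps_t, the
one-step-ahead conditional mean is
  E[X_{t+1} | X_t, ...] = c + sum_i phi_i X_{t+1-i}.
Substitute known values:
  E[X_{t+1} | ...] = (-0.531) * (-3)
                   = 1.5930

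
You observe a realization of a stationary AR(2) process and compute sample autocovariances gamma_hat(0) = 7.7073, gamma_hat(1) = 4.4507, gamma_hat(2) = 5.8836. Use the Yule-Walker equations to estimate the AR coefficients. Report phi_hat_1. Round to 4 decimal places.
\hat\phi_{1} = 0.2050

The Yule-Walker equations for an AR(p) process read, in matrix form,
  Gamma_p phi = r_p,   with   (Gamma_p)_{ij} = gamma(|i - j|),
                       (r_p)_i = gamma(i),   i,j = 1..p.
Substitute the sample gammas (Toeplitz matrix and right-hand side of size 2):
  Gamma_p = [[7.7073, 4.4507], [4.4507, 7.7073]]
  r_p     = [4.4507, 5.8836]
Written out:
  7.7073 phi_1 + 4.4507 phi_2 = 4.4507
  4.4507 phi_1 + 7.7073 phi_2 = 5.8836
Solve by Cramer's rule:
  det = gamma(0)^2 - gamma(1)^2 = (7.7073)^2 - (4.4507)^2 = 59.40247329 - 19.80873049 = 39.5937428
  phi_hat_1 = [gamma(1) gamma(0) - gamma(1) gamma(2)] / det = [(4.4507)(7.7073) - (4.4507)(5.8836)] / 39.5937428 = 8.11674159 / 39.5937428 = 0.205
  phi_hat_2 = [gamma(0) gamma(2) - gamma(1)^2] / det = [(7.7073)(5.8836) - (4.4507)^2] / 39.5937428 = 25.53793979 / 39.5937428 = 0.645
So phi_hat = [0.2050, 0.6450].
Therefore phi_hat_1 = 0.2050.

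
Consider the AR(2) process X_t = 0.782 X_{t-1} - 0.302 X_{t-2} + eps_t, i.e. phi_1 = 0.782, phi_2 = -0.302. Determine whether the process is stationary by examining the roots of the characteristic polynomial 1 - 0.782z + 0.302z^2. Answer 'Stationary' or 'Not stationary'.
\text{Stationary}

The AR(p) characteristic polynomial is P(z) = 1 - 0.782z + 0.302z^2.
Stationarity requires all roots to lie outside the unit circle, i.e. |z| > 1 for every root.
Set 1 + (-0.782) z + (0.302) z^2 = 0, i.e. a z^2 + b z + c = 0 with a = 0.302, b = -0.782, c = 1.
Discriminant D = b^2 - 4ac = (-0.782)^2 - 4*(0.302)*1 = 0.611524 - (1.208) = -0.596476.
D < 0, so the roots are the complex-conjugate pair z = (-b +/- i sqrt(-D)) / (2a) = 1.2947 +/- 1.2787i.
For a conjugate pair |z|^2 = z * conj(z) = (product of roots) = c/a = 1/(0.302) = 3.311258, so |z| = sqrt(3.311258) = 1.8197 for both roots.
Moduli of all roots: 1.8197, 1.8197.
All moduli strictly greater than 1? Yes.
Verdict: Stationary.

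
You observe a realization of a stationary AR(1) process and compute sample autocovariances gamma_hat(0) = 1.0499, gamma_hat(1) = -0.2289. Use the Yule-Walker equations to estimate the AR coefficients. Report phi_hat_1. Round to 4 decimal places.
\hat\phi_{1} = -0.2180

The Yule-Walker equations for an AR(p) process read, in matrix form,
  Gamma_p phi = r_p,   with   (Gamma_p)_{ij} = gamma(|i - j|),
                       (r_p)_i = gamma(i),   i,j = 1..p.
Substitute the sample gammas (Toeplitz matrix and right-hand side of size 1):
  Gamma_p = [[1.0499]]
  r_p     = [-0.2289]
With p = 1 this is the single equation gamma(0) phi_1 = gamma(1):
  phi_hat_1 = gamma(1) / gamma(0) = -0.2289 / 1.0499 = -0.2180.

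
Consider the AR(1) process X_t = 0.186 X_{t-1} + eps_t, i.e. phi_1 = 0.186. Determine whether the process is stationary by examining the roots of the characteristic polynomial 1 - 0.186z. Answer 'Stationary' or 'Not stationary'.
\text{Stationary}

The AR(p) characteristic polynomial is P(z) = 1 - 0.186z.
Stationarity requires all roots to lie outside the unit circle, i.e. |z| > 1 for every root.
This is linear in z: 1 + (-0.186) z = 0  =>  z = -1/(-0.186) = 5.376344,  |z| = 5.376344.
Moduli of all roots: 5.3763.
All moduli strictly greater than 1? Yes.
Verdict: Stationary.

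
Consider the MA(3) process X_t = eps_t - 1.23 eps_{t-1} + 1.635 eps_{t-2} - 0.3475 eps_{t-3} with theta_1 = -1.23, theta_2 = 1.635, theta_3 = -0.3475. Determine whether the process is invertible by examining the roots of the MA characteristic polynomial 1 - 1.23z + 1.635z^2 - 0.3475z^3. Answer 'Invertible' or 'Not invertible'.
\text{Not invertible}

The MA(q) characteristic polynomial is P(z) = 1 - 1.23z + 1.635z^2 - 0.3475z^3.
Invertibility requires all roots to lie outside the unit circle, i.e. |z| > 1 for every root.
Degree 3: look for a simple real root z0 first, then factor out (1 - z/z0) and solve the remaining quadratic.
Testing z0 = 4: P(4) = 1 + (-1.23)(4) + (1.635)(4)^2 + (-0.3475)(4)^3
  = 1 + (-4.92) + (26.16) + (-22.24) = 0.  So z_0 = 4 is a root, |z_0| = 4.
Divide out the factor (1 - 0.25 z) = (1 - z/z0) (since 1/z0 = 0.25):
  P(z) = (1 - 0.25 z)(1 + (-0.98) z + (1.39) z^2)
  [check: z-coef -0.98 - (0.25) = -1.23; z^2-coef 1.39 - (0.25)(-0.98) = 1.635; z^3-coef -(0.25)(1.39) = -0.3475.]
Remaining roots from the quadratic factor 1 + (-0.98) z + (1.39) z^2:
  Set 1 + (-0.98) z + (1.39) z^2 = 0, i.e. a z^2 + b z + c = 0 with a = 1.39, b = -0.98, c = 1.
  Discriminant D = b^2 - 4ac = (-0.98)^2 - 4*(1.39)*1 = 0.9604 - (5.56) = -4.5996.
  D < 0, so the roots are the complex-conjugate pair z = (-b +/- i sqrt(-D)) / (2a) = 0.3525 +/- 0.7715i.
  For a conjugate pair |z|^2 = z * conj(z) = (product of roots) = c/a = 1/(1.39) = 0.719424, so |z| = sqrt(0.719424) = 0.8482 for both roots.
Moduli of all roots: 4.0000, 0.8482, 0.8482.
All moduli strictly greater than 1? No.
Verdict: Not invertible.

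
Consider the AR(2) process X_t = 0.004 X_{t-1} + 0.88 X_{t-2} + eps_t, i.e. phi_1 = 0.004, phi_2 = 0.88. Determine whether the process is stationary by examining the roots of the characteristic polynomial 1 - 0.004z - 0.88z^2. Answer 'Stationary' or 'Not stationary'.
\text{Stationary}

The AR(p) characteristic polynomial is P(z) = 1 - 0.004z - 0.88z^2.
Stationarity requires all roots to lie outside the unit circle, i.e. |z| > 1 for every root.
Set 1 + (-0.004) z + (-0.88) z^2 = 0, i.e. a z^2 + b z + c = 0 with a = -0.88, b = -0.004, c = 1.
Discriminant D = b^2 - 4ac = (-0.004)^2 - 4*(-0.88)*1 = 0.000016 - (-3.52) = 3.520016.
D >= 0, so the roots are real: z = (-b +/- sqrt(D)) / (2a) = (0.004 +/- 1.876171) / (-1.76).
  z_1 = (0.004 + 1.876171) / (-1.76) = -1.0683,   |z_1| = 1.0683.
  z_2 = (0.004 - 1.876171) / (-1.76) = 1.0637,   |z_2| = 1.0637.
Moduli of all roots: 1.0683, 1.0637.
All moduli strictly greater than 1? Yes.
Verdict: Stationary.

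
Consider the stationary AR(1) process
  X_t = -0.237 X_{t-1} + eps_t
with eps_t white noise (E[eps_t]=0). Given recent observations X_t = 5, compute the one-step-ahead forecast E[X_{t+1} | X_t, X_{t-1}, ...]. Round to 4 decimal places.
E[X_{t+1} \mid \mathcal F_t] = -1.1850

For an AR(p) model X_t = c + sum_i phi_i X_{t-i} + eps_t, the
one-step-ahead conditional mean is
  E[X_{t+1} | X_t, ...] = c + sum_i phi_i X_{t+1-i}.
Substitute known values:
  E[X_{t+1} | ...] = (-0.237) * (5)
                   = -1.1850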